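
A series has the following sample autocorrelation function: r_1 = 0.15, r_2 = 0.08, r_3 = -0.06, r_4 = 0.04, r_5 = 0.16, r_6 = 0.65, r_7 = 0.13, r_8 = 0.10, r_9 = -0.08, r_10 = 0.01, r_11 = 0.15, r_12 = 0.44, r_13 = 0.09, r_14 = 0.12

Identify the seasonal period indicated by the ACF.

6

The largest autocorrelation is r_6 = 0.65, with a weaker echo at lag 12 (0.44); the remaining lags stay at or below 0.16.
The dominant spike at lag 6 indicates a seasonal period of 6.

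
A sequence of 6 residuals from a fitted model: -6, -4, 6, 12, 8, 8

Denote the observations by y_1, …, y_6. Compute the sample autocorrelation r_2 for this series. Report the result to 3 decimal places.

-0.167

Mean ȳ = (-6 − 4 + 6 + 12 + 8 + 8)/6 = 4.0000
Deviations from mean: -10.0000, -8.0000, 2.0000, 8.0000, 4.0000, 4.0000
Σ(y_t−ȳ)(y_{t+2}−ȳ) = (-20.0000) + (-64.0000) + (8.0000) + (32.0000) = -44.0000
Denominator Σ(y_t−ȳ)² = 264.0000
r_2 = -44.0000 / 264.0000 = -0.167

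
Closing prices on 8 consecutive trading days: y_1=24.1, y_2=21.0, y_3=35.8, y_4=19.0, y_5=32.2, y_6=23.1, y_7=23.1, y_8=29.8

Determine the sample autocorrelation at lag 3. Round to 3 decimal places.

-0.009

Mean ȳ = (24.1 + 21.0 + 35.8 + 19.0 + 32.2 + 23.1 + 23.1 + 29.8)/8 = 26.0125
Deviations from mean: -1.9125, -5.0125, 9.7875, -7.0125, 6.1875, -2.9125, -2.9125, 3.7875
Σ(y_t−ȳ)(y_{t+3}−ȳ) = (13.4114) + (-31.0148) + (-28.5061) + (20.4239) + (23.4352) = -2.2505
Denominator Σ(y_t−ȳ)² = 243.3488
r_3 = -2.2505 / 243.3488 = -0.009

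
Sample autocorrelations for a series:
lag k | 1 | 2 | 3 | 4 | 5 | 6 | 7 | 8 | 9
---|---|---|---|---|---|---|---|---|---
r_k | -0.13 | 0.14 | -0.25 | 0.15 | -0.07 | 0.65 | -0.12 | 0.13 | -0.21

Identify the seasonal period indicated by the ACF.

6

The largest autocorrelation is r_6 = 0.65; the remaining lags stay at or below 0.15.
The dominant spike at lag 6 indicates a seasonal period of 6.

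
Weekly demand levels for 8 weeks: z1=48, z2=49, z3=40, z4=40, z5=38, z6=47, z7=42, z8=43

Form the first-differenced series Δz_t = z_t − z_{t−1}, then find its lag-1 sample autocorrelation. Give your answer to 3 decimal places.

-0.436

First differences Δz: 1, -9, 0, -2, 9, -5, 1
Mean of differences = -0.7143
Numerator Σ(Δz_t−Δz̄)(Δz_{t+1}−Δz̄) = -82.5102
Denominator Σ(Δz_t−Δz̄)² = 189.4286
r_1(Δz) = -82.5102 / 189.4286 = -0.436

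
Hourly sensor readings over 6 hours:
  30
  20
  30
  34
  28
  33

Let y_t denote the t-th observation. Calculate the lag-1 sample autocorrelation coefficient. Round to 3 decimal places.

Mean ȳ = (30 + 20 + 30 + 34 + 28 + 33)/6 = 29.1667
Numerator Σ_{t=1}^{5}(y_t−ȳ)(y_{t+1}−ȳ) = -21.3611
Denominator Σ(y_t−ȳ)² = 124.8333
r_1 = -21.3611 / 124.8333 = -0.171

-0.171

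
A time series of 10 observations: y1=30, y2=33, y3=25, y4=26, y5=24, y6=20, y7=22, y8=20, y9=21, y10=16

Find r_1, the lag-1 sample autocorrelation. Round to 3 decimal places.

0.507

Mean ȳ = (30 + 33 + 25 + 26 + 24 + 20 + 22 + 20 + 21 + 16)/10 = 23.7000
Numerator Σ_{t=1}^{9}(y_t−ȳ)(y_{t+1}−ȳ) = 116.6100
Denominator Σ(y_t−ȳ)² = 230.1000
r_1 = 116.6100 / 230.1000 = 0.507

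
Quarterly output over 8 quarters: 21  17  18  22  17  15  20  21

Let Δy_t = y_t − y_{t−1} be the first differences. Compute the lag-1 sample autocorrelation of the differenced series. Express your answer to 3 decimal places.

-0.170

First differences Δy: -4, 1, 4, -5, -2, 5, 1
Mean of differences = 0.0000
Numerator Σ(Δy_t−Δȳ)(Δy_{t+1}−Δȳ) = -15.0000
Denominator Σ(Δy_t−Δȳ)² = 88.0000
r_1(Δy) = -15.0000 / 88.0000 = -0.170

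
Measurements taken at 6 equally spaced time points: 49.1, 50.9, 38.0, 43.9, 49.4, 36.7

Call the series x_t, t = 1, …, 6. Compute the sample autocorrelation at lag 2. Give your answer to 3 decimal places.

-0.316

Mean x̄ = (49.1 + 50.9 + 38.0 + 43.9 + 49.4 + 36.7)/6 = 44.6667
Deviations from mean: 4.4333, 6.2333, -6.6667, -0.7667, 4.7333, -7.9667
Σ(x_t−x̄)(x_{t+2}−x̄) = (-29.5556) + (-4.7789) + (-31.5556) + (6.1078) = -59.7822
Denominator Σ(x_t−x̄)² = 189.4133
r_2 = -59.7822 / 189.4133 = -0.316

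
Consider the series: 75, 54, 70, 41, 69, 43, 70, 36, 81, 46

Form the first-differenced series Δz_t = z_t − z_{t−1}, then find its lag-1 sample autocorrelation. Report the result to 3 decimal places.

-0.869

First differences Δz: -21, 16, -29, 28, -26, 27, -34, 45, -35
Mean of differences = -3.2222
Numerator Σ(Δz_t−Δz̄)(Δz_{t+1}−Δz̄) = -6988.3827
Denominator Σ(Δz_t−Δz̄)² = 8039.5556
r_1(Δz) = -6988.3827 / 8039.5556 = -0.869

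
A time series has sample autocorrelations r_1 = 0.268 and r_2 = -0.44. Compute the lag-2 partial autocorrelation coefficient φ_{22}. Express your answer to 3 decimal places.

φ_{22} = (r_2 − r_1²) / (1 − r_1²)
r_1² = (0.268)² = 0.071824
Numerator = -0.44 − 0.0718 = -0.5118; denominator = 1 − 0.0718 = 0.9282
φ_{22} = -0.5118 / 0.9282 = -0.551

-0.551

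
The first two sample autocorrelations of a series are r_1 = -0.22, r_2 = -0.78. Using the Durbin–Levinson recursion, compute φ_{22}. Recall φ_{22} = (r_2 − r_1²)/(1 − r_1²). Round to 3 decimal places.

φ_{22} = (r_2 − r_1²) / (1 − r_1²)
r_1² = (-0.22)² = 0.0484
Numerator = -0.78 − 0.0484 = -0.8284; denominator = 1 − 0.0484 = 0.9516
φ_{22} = -0.8284 / 0.9516 = -0.871

-0.871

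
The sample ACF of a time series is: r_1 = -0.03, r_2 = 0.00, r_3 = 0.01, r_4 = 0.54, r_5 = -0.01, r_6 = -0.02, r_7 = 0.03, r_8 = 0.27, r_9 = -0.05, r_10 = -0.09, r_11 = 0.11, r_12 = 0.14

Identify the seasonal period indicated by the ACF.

The largest autocorrelation is r_4 = 0.54, with a weaker echo at lag 8 (0.27); the remaining lags stay at or below 0.14.
The dominant spike at lag 4 indicates a seasonal period of 4.

4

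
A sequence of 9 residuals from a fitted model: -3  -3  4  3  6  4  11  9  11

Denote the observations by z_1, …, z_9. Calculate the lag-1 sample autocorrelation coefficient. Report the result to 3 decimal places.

Mean z̄ = (-3 − 3 + 4 + 3 + 6 + 4 + 11 + 9 + 11)/9 = 4.6667
Numerator Σ_{t=1}^{8}(z_t−z̄)(z_{t+1}−z̄) = 112.5556
Denominator Σ(z_t−z̄)² = 222.0000
r_1 = 112.5556 / 222.0000 = 0.507

0.507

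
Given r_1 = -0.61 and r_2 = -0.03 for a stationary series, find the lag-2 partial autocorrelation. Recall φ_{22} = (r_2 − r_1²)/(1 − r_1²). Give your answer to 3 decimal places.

-0.640

φ_{22} = (r_2 − r_1²) / (1 − r_1²)
r_1² = (-0.61)² = 0.3721
Numerator = -0.03 − 0.3721 = -0.4021; denominator = 1 − 0.3721 = 0.6279
φ_{22} = -0.4021 / 0.6279 = -0.640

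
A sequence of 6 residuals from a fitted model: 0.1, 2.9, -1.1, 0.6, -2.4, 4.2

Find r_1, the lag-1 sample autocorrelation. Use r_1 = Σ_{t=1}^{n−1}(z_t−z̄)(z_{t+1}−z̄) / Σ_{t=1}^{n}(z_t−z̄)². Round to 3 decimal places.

Mean z̄ = (0.1 + 2.9 − 1.1 + 0.6 − 2.4 + 4.2)/6 = 0.7167
Σ(z_t−z̄)(z_{t+1}−z̄) = (-1.3464) + (-3.9664) + (0.2119) + (0.3636) + (-10.8564) = -15.5936
Denominator Σ(z_t−z̄)² = 30.3083
r_1 = -15.5936 / 30.3083 = -0.514

-0.514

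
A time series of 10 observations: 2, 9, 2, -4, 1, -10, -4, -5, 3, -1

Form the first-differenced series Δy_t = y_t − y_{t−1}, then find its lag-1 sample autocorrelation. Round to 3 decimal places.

First differences Δy: 7, -7, -6, 5, -11, 6, -1, 8, -4
Mean of differences = -0.3333
Numerator Σ(Δy_t−Δȳ)(Δy_{t+1}−Δȳ) = -206.1111
Denominator Σ(Δy_t−Δȳ)² = 396.0000
r_1(Δy) = -206.1111 / 396.0000 = -0.520

-0.520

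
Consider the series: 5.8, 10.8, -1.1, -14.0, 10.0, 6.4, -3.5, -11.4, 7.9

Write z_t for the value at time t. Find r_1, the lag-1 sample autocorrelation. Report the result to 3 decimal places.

-0.118

Mean z̄ = (5.8 + 10.8 − 1.1 − 14.0 + 10.0 + 6.4 − 3.5 − 11.4 + 7.9)/9 = 1.2111
Numerator Σ_{t=1}^{8}(z_t−z̄)(z_{t+1}−z̄) = -80.4757
Denominator Σ(z_t−z̄)² = 679.8689
r_1 = -80.4757 / 679.8689 = -0.118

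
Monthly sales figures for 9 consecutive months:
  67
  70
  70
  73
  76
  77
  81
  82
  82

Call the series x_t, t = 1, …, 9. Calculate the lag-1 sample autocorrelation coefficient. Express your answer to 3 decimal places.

0.690

Mean x̄ = (67 + 70 + 70 + 73 + 76 + 77 + 81 + 82 + 82)/9 = 75.3333
Numerator Σ_{t=1}^{8}(x_t−x̄)(x_{t+1}−x̄) = 176.5556
Denominator Σ(x_t−x̄)² = 256.0000
r_1 = 176.5556 / 256.0000 = 0.690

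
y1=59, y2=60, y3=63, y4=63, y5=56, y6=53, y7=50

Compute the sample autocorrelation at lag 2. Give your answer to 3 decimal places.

Mean ȳ = (59 + 60 + 63 + 63 + 56 + 53 + 50)/7 = 57.7143
Σ(y_t−ȳ)(y_{t+2}−ȳ) = (6.7959) + (12.0816) + (-9.0612) + (-24.9184) + (13.2245) = -1.8776
Denominator Σ(y_t−ȳ)² = 147.4286
r_2 = -1.8776 / 147.4286 = -0.013

-0.013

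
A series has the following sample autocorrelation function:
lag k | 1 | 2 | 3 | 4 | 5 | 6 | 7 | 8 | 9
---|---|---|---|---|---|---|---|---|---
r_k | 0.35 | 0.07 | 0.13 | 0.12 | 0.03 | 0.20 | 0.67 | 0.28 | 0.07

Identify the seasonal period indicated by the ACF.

7

The largest autocorrelation is r_7 = 0.67; the remaining lags stay at or below 0.35. The elevated value at lag 1 (0.35), dropping to 0.07 at lag 2, reflects decaying short-term dependence rather than seasonality.
The dominant spike at lag 7 indicates a seasonal period of 7.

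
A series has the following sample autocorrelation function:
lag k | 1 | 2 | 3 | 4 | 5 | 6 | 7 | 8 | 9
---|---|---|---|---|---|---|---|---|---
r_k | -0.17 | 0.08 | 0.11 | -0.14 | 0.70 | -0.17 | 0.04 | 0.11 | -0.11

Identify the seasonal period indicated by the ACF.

The largest autocorrelation is r_5 = 0.70; the remaining lags stay at or below 0.11.
The dominant spike at lag 5 indicates a seasonal period of 5.

5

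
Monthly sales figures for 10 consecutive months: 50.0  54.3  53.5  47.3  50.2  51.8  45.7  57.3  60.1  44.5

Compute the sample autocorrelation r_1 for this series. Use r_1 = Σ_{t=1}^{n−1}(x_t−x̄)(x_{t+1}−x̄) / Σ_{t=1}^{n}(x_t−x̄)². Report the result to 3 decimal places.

Mean x̄ = (50.0 + 54.3 + 53.5 + 47.3 + 50.2 + 51.8 + 45.7 + 57.3 + 60.1 + 44.5)/10 = 51.4700
Numerator Σ_{t=1}^{9}(x_t−x̄)(x_{t+1}−x̄) = -47.3849
Denominator Σ(x_t−x̄)² = 223.7410
r_1 = -47.3849 / 223.7410 = -0.212

-0.212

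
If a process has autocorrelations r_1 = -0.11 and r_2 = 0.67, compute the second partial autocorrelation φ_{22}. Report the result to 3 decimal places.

0.666

φ_{22} = (r_2 − r_1²) / (1 − r_1²)
r_1² = (-0.11)² = 0.0121
Numerator = 0.67 − 0.0121 = 0.6579; denominator = 1 − 0.0121 = 0.9879
φ_{22} = 0.6579 / 0.9879 = 0.666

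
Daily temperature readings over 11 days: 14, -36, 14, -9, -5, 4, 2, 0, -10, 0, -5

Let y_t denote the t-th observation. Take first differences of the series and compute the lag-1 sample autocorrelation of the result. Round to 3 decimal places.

First differences Δy: -50, 50, -23, 4, 9, -2, -2, -10, 10, -5
Mean of differences = -1.9000
Numerator Σ(Δy_t−Δȳ)(Δy_{t+1}−Δȳ) = -3785.2100
Denominator Σ(Δy_t−Δȳ)² = 5822.9000
r_1(Δy) = -3785.2100 / 5822.9000 = -0.650

-0.650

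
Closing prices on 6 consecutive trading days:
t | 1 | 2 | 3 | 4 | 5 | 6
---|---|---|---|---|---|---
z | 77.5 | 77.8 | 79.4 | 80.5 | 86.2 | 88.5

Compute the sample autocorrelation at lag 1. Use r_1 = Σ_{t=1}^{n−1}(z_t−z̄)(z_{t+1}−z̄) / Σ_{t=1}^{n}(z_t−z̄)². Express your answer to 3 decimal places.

Mean z̄ = (77.5 + 77.8 + 79.4 + 80.5 + 86.2 + 88.5)/6 = 81.6500
Numerator Σ_{t=1}^{5}(z_t−z̄)(z_{t+1}−z̄) = 53.1625
Denominator Σ(z_t−z̄)² = 106.0550
r_1 = 53.1625 / 106.0550 = 0.501

0.501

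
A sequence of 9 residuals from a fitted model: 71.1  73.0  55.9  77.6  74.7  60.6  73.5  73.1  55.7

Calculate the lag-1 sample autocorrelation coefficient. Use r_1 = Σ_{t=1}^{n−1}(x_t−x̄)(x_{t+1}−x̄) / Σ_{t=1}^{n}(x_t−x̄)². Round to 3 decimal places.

Mean x̄ = (71.1 + 73.0 + 55.9 + 77.6 + 74.7 + 60.6 + 73.5 + 73.1 + 55.7)/9 = 68.3556
Numerator Σ_{t=1}^{8}(x_t−x̄)(x_{t+1}−x̄) = -226.3353
Denominator Σ(x_t−x̄)² = 579.2422
r_1 = -226.3353 / 579.2422 = -0.391

-0.391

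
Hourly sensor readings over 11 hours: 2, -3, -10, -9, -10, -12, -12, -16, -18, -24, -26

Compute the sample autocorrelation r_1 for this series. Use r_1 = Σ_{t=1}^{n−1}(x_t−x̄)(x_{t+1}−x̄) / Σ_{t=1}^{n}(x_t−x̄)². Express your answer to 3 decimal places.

Mean x̄ = (2 − 3 − 10 − 9 − 10 − 12 − 12 − 16 − 18 − 24 − 26)/11 = -12.5455
Numerator Σ_{t=1}^{10}(x_t−x̄)(x_{t+1}−x̄) = 416.4298
Denominator Σ(x_t−x̄)² = 682.7273
r_1 = 416.4298 / 682.7273 = 0.610

0.610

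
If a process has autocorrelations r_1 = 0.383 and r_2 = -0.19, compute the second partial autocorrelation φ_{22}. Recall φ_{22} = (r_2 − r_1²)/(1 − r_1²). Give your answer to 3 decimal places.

φ_{22} = (r_2 − r_1²) / (1 − r_1²)
r_1² = (0.383)² = 0.146689
Numerator = -0.19 − 0.1467 = -0.3367; denominator = 1 − 0.1467 = 0.8533
φ_{22} = -0.3367 / 0.8533 = -0.395

-0.395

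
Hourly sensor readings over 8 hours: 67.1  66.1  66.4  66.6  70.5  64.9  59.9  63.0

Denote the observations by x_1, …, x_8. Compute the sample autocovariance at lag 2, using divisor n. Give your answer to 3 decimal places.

Mean x̄ = (67.1 + 66.1 + 66.4 + 66.6 + 70.5 + 64.9 + 59.9 + 63.0)/8 = 65.5625
Deviations: 1.5375, 0.5375, 0.8375, 1.0375, 4.9375, -0.6625, -5.6625, -2.5625
Σ_{t=1}^{6}(x_t−x̄)(x_{t+2}−x̄) = -20.9678
γ_2 = -20.9678 / 8 = -2.621

-2.621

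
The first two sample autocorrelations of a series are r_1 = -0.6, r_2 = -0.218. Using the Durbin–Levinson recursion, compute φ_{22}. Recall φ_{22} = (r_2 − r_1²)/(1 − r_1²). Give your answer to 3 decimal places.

-0.903

φ_{22} = (r_2 − r_1²) / (1 − r_1²)
r_1² = (-0.6)² = 0.36
Numerator = -0.218 − 0.3600 = -0.5780; denominator = 1 − 0.3600 = 0.6400
φ_{22} = -0.5780 / 0.6400 = -0.903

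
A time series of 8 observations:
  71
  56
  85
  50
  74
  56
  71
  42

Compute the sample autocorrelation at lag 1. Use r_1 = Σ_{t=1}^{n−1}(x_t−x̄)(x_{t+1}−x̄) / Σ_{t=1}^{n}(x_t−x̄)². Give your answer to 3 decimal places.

-0.654

Mean x̄ = (71 + 56 + 85 + 50 + 74 + 56 + 71 + 42)/8 = 63.1250
Deviations from mean: 7.8750, -7.1250, 21.8750, -13.1250, 10.8750, -7.1250, 7.8750, -21.1250
Σ(x_t−x̄)(x_{t+1}−x̄) = (-56.1094) + (-155.8594) + (-287.1094) + (-142.7344) + (-77.4844) + (-56.1094) + (-166.3594) = -941.7656
Denominator Σ(x_t−x̄)² = 1440.8750
r_1 = -941.7656 / 1440.8750 = -0.654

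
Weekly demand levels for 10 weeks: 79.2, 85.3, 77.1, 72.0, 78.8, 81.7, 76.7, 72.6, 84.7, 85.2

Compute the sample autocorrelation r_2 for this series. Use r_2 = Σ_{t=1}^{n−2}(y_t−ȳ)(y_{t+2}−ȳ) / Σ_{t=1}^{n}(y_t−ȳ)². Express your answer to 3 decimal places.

-0.593

Mean ȳ = (79.2 + 85.3 + 77.1 + 72.0 + 78.8 + 81.7 + 76.7 + 72.6 + 84.7 + 85.2)/10 = 79.3300
Numerator Σ_{t=1}^{8}(y_t−ȳ)(y_{t+2}−ȳ) = -127.8448
Denominator Σ(y_t−ȳ)² = 215.7610
r_2 = -127.8448 / 215.7610 = -0.593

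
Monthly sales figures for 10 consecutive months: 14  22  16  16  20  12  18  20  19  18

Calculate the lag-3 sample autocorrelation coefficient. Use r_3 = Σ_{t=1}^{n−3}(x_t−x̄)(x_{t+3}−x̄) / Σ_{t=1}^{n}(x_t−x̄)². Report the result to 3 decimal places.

0.270

Mean x̄ = (14 + 22 + 16 + 16 + 20 + 12 + 18 + 20 + 19 + 18)/10 = 17.5000
Σ(x_t−x̄)(x_{t+3}−x̄) = (5.2500) + (11.2500) + (8.2500) + (-0.7500) + (6.2500) + (-8.2500) + (0.2500) = 22.2500
Denominator Σ(x_t−x̄)² = 82.5000
r_3 = 22.2500 / 82.5000 = 0.270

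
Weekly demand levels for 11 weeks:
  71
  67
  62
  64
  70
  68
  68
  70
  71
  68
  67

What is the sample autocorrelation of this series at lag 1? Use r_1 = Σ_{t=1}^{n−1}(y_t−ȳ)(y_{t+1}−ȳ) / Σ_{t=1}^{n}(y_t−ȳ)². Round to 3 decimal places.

0.304

Mean ȳ = (71 + 67 + 62 + 64 + 70 + 68 + 68 + 70 + 71 + 68 + 67)/11 = 67.8182
Numerator Σ_{t=1}^{10}(y_t−ȳ)(y_{t+1}−ȳ) = 24.2397
Denominator Σ(y_t−ȳ)² = 79.6364
r_1 = 24.2397 / 79.6364 = 0.304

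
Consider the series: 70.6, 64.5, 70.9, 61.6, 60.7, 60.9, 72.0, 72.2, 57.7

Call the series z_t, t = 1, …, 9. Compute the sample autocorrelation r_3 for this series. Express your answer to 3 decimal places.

-0.225

Mean z̄ = (70.6 + 64.5 + 70.9 + 61.6 + 60.7 + 60.9 + 72.0 + 72.2 + 57.7)/9 = 65.6778
Σ(z_t−z̄)(z_{t+3}−z̄) = (-20.0717) + (5.8627) + (-24.9506) + (-25.7806) + (-32.4662) + (38.1160) = -59.2904
Denominator Σ(z_t−z̄)² = 263.2756
r_3 = -59.2904 / 263.2756 = -0.225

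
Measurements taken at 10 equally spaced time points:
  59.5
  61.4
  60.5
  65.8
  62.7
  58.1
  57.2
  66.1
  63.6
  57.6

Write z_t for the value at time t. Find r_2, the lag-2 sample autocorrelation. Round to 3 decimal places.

Mean z̄ = (59.5 + 61.4 + 60.5 + 65.8 + 62.7 + 58.1 + 57.2 + 66.1 + 63.6 + 57.6)/10 = 61.2500
Numerator Σ_{t=1}^{8}(z_t−z̄)(z_{t+2}−z̄) = -61.7950
Denominator Σ(z_t−z̄)² = 95.1450
r_2 = -61.7950 / 95.1450 = -0.649

-0.649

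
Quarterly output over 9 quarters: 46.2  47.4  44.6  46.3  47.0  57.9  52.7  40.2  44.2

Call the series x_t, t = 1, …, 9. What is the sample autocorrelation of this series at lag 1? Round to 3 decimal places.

0.189

Mean x̄ = (46.2 + 47.4 + 44.6 + 46.3 + 47.0 + 57.9 + 52.7 + 40.2 + 44.2)/9 = 47.3889
Numerator Σ_{t=1}^{8}(x_t−x̄)(x_{t+1}−x̄) = 39.8977
Denominator Σ(x_t−x̄)² = 211.0689
r_1 = 39.8977 / 211.0689 = 0.189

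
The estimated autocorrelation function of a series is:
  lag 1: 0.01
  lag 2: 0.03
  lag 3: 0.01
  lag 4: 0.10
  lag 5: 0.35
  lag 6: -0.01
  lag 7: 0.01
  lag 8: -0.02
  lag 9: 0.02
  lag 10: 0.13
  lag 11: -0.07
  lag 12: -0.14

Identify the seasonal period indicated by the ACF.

The largest autocorrelation is r_5 = 0.35; the remaining lags stay at or below 0.13.
The dominant spike at lag 5 indicates a seasonal period of 5.

5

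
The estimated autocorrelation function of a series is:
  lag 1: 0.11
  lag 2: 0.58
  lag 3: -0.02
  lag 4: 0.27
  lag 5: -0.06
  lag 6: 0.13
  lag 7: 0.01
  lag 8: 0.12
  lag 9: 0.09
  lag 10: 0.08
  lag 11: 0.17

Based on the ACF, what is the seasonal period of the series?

2

The largest autocorrelation is r_2 = 0.58, with a weaker echo at lag 4 (0.27); the remaining lags stay at or below 0.17.
The dominant spike at lag 2 indicates a seasonal period of 2.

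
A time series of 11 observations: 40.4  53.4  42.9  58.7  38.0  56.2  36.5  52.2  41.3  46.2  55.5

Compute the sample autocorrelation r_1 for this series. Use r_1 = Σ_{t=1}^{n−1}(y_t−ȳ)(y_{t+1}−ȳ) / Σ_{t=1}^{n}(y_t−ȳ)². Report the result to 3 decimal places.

Mean ȳ = (40.4 + 53.4 + 42.9 + 58.7 + 38.0 + 56.2 + 36.5 + 52.2 + 41.3 + 46.2 + 55.5)/11 = 47.3909
Numerator Σ_{t=1}^{10}(y_t−ȳ)(y_{t+1}−ȳ) = -488.7210
Denominator Σ(y_t−ȳ)² = 644.8491
r_1 = -488.7210 / 644.8491 = -0.758

-0.758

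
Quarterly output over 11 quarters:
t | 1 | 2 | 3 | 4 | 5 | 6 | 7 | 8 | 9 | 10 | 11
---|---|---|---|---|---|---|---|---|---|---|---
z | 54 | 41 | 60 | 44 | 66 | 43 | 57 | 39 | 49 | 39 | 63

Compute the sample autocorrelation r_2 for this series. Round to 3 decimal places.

Mean z̄ = (54 + 41 + 60 + 44 + 66 + 43 + 57 + 39 + 49 + 39 + 63)/11 = 50.4545
Numerator Σ_{t=1}^{9}(z_t−z̄)(z_{t+2}−z̄) = 581.9504
Denominator Σ(z_t−z̄)² = 996.7273
r_2 = 581.9504 / 996.7273 = 0.584

0.584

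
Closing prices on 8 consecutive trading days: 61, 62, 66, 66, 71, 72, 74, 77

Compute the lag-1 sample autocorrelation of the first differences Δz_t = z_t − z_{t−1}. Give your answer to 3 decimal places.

-0.806

First differences Δz: 1, 4, 0, 5, 1, 2, 3
Mean of differences = 2.2857
Numerator Σ(Δz_t−Δz̄)(Δz_{t+1}−Δz̄) = -15.6531
Denominator Σ(Δz_t−Δz̄)² = 19.4286
r_1(Δz) = -15.6531 / 19.4286 = -0.806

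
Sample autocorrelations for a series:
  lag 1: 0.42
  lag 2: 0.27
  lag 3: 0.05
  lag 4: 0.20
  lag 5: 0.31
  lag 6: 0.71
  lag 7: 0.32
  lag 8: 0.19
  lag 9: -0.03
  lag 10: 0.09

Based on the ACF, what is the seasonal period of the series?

The largest autocorrelation is r_6 = 0.71; the remaining lags stay at or below 0.42. The elevated value at lag 1 (0.42), dropping to 0.27 at lag 2, reflects decaying short-term dependence rather than seasonality.
The dominant spike at lag 6 indicates a seasonal period of 6.

6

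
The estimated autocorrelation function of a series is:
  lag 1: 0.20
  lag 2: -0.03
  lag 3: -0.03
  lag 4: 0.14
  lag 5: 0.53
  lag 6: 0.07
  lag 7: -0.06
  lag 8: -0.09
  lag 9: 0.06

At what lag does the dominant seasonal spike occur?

The largest autocorrelation is r_5 = 0.53; the remaining lags stay at or below 0.20.
The dominant spike at lag 5 indicates a seasonal period of 5.

5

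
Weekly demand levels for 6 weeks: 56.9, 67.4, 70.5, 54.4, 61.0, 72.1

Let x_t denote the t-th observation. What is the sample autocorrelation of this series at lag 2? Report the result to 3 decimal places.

Mean x̄ = (56.9 + 67.4 + 70.5 + 54.4 + 61.0 + 72.1)/6 = 63.7167
Numerator Σ_{t=1}^{4}(x_t−x̄)(x_{t+2}−x̄) = -177.0889
Denominator Σ(x_t−x̄)² = 270.5083
r_2 = -177.0889 / 270.5083 = -0.655

-0.655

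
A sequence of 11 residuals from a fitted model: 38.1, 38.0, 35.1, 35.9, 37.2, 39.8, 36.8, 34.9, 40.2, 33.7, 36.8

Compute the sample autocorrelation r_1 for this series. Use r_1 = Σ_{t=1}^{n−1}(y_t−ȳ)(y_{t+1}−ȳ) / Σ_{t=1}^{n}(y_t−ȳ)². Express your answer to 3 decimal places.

Mean ȳ = (38.1 + 38.0 + 35.1 + 35.9 + 37.2 + 39.8 + 36.8 + 34.9 + 40.2 + 33.7 + 36.8)/11 = 36.9545
Numerator Σ_{t=1}^{10}(y_t−ȳ)(y_{t+1}−ȳ) = -15.1957
Denominator Σ(y_t−ȳ)² = 40.5073
r_1 = -15.1957 / 40.5073 = -0.375

-0.375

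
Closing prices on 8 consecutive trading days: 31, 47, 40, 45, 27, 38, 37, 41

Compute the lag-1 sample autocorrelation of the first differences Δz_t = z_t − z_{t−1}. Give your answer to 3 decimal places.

-0.563

First differences Δz: 16, -7, 5, -18, 11, -1, 4
Mean of differences = 1.4286
Numerator Σ(Δz_t−Δz̄)(Δz_{t+1}−Δz̄) = -437.7551
Denominator Σ(Δz_t−Δz̄)² = 777.7143
r_1(Δz) = -437.7551 / 777.7143 = -0.563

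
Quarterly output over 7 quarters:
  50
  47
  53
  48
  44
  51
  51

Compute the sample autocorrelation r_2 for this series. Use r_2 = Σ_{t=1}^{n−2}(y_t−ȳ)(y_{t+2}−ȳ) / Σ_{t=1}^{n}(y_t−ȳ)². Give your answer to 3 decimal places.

-0.469

Mean ȳ = (50 + 47 + 53 + 48 + 44 + 51 + 51)/7 = 49.1429
Numerator Σ_{t=1}^{5}(y_t−ȳ)(y_{t+2}−ȳ) = -25.7551
Denominator Σ(y_t−ȳ)² = 54.8571
r_2 = -25.7551 / 54.8571 = -0.469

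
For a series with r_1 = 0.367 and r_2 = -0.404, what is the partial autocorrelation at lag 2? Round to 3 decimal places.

φ_{22} = (r_2 − r_1²) / (1 − r_1²)
r_1² = (0.367)² = 0.134689
Numerator = -0.404 − 0.1347 = -0.5387; denominator = 1 − 0.1347 = 0.8653
φ_{22} = -0.5387 / 0.8653 = -0.623

-0.623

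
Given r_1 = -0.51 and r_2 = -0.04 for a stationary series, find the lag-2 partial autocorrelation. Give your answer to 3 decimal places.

-0.406

φ_{22} = (r_2 − r_1²) / (1 − r_1²)
r_1² = (-0.51)² = 0.2601
Numerator = -0.04 − 0.2601 = -0.3001; denominator = 1 − 0.2601 = 0.7399
φ_{22} = -0.3001 / 0.7399 = -0.406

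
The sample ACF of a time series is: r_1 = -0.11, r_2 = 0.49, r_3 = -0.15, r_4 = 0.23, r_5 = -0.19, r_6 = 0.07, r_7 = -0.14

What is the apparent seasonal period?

2

The largest autocorrelation is r_2 = 0.49, with a weaker echo at lag 4 (0.23); the remaining lags stay at or below 0.07.
The dominant spike at lag 2 indicates a seasonal period of 2.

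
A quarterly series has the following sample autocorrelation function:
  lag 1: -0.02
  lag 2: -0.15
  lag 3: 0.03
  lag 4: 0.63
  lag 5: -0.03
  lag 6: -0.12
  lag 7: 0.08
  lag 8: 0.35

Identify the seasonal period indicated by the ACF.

The largest autocorrelation is r_4 = 0.63, with a weaker echo at lag 8 (0.35); the remaining lags stay at or below 0.08.
The dominant spike at lag 4 indicates a seasonal period of 4.

4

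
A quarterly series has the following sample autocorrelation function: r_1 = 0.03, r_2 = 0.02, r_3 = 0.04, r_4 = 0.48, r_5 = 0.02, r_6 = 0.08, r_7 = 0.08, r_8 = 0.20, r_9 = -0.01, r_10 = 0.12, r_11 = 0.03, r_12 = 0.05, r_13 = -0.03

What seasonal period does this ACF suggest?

The largest autocorrelation is r_4 = 0.48, with a weaker echo at lag 8 (0.20); the remaining lags stay at or below 0.12.
The dominant spike at lag 4 indicates a seasonal period of 4.

4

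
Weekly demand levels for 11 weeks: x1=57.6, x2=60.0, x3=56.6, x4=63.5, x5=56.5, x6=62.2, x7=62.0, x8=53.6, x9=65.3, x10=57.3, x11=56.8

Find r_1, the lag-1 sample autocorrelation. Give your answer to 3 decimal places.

Mean x̄ = (57.6 + 60.0 + 56.6 + 63.5 + 56.5 + 62.2 + 62.0 + 53.6 + 65.3 + 57.3 + 56.8)/11 = 59.2182
Numerator Σ_{t=1}^{10}(x_t−x̄)(x_{t+1}−x̄) = -82.7967
Denominator Σ(x_t−x̄)² = 130.5164
r_1 = -82.7967 / 130.5164 = -0.634

-0.634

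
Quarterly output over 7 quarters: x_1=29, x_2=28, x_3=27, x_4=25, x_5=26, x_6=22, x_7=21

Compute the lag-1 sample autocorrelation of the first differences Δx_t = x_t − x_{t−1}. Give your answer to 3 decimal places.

First differences Δx: -1, -1, -2, 1, -4, -1
Mean of differences = -1.3333
Numerator Σ(Δx_t−Δx̄)(Δx_{t+1}−Δx̄) = -8.7778
Denominator Σ(Δx_t−Δx̄)² = 13.3333
r_1(Δx) = -8.7778 / 13.3333 = -0.658

-0.658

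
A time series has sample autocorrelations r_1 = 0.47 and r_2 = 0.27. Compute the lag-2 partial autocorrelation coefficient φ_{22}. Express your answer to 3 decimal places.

φ_{22} = (r_2 − r_1²) / (1 − r_1²)
r_1² = (0.47)² = 0.2209
Numerator = 0.27 − 0.2209 = 0.0491; denominator = 1 − 0.2209 = 0.7791
φ_{22} = 0.0491 / 0.7791 = 0.063

0.063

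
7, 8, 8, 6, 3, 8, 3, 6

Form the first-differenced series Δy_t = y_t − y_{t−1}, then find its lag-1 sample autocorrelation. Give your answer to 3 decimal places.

-0.683

First differences Δy: 1, 0, -2, -3, 5, -5, 3
Mean of differences = -0.1429
Numerator Σ(Δy_t−Δȳ)(Δy_{t+1}−Δȳ) = -49.7347
Denominator Σ(Δy_t−Δȳ)² = 72.8571
r_1(Δy) = -49.7347 / 72.8571 = -0.683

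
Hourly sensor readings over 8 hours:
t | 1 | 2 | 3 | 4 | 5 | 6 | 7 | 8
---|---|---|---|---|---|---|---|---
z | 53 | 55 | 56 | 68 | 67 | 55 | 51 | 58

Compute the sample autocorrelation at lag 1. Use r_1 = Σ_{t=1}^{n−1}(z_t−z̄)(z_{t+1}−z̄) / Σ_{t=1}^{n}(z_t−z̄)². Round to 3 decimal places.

Mean z̄ = (53 + 55 + 56 + 68 + 67 + 55 + 51 + 58)/8 = 57.8750
Deviations from mean: -4.8750, -2.8750, -1.8750, 10.1250, 9.1250, -2.8750, -6.8750, 0.1250
Σ(z_t−z̄)(z_{t+1}−z̄) = (14.0156) + (5.3906) + (-18.9844) + (92.3906) + (-26.2344) + (19.7656) + (-0.8594) = 85.4844
Denominator Σ(z_t−z̄)² = 276.8750
r_1 = 85.4844 / 276.8750 = 0.309

0.309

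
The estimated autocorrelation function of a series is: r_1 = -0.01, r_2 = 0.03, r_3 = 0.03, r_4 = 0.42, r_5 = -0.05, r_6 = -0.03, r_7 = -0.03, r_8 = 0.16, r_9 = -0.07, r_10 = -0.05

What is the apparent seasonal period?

The largest autocorrelation is r_4 = 0.42, with a weaker echo at lag 8 (0.16); the remaining lags stay at or below 0.03.
The dominant spike at lag 4 indicates a seasonal period of 4.

4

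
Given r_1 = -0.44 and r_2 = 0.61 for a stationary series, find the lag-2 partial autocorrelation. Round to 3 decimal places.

0.516

φ_{22} = (r_2 − r_1²) / (1 − r_1²)
r_1² = (-0.44)² = 0.1936
Numerator = 0.61 − 0.1936 = 0.4164; denominator = 1 − 0.1936 = 0.8064
φ_{22} = 0.4164 / 0.8064 = 0.516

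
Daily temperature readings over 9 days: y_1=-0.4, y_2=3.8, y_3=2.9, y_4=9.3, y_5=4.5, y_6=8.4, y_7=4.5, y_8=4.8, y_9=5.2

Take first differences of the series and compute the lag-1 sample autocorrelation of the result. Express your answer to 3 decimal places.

First differences Δy: 4.2, -0.9, 6.4, -4.8, 3.9, -3.9, 0.3, 0.4
Mean of differences = 0.7000
Numerator Σ(Δy_t−Δȳ)(Δy_{t+1}−Δȳ) = -76.4300
Denominator Σ(Δy_t−Δȳ)² = 109.2000
r_1(Δy) = -76.4300 / 109.2000 = -0.700

-0.700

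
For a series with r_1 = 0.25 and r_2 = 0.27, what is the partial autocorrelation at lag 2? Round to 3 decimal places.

0.221

φ_{22} = (r_2 − r_1²) / (1 − r_1²)
r_1² = (0.25)² = 0.0625
Numerator = 0.27 − 0.0625 = 0.2075; denominator = 1 − 0.0625 = 0.9375
φ_{22} = 0.2075 / 0.9375 = 0.221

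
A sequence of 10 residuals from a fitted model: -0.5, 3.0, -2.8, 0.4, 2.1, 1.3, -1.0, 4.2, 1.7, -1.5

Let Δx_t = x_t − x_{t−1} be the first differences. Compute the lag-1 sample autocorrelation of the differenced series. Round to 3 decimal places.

-0.462

First differences Δx: 3.5, -5.8, 3.2, 1.7, -0.8, -2.3, 5.2, -2.5, -3.2
Mean of differences = -0.1111
Numerator Σ(Δx_t−Δx̄)(Δx_{t+1}−Δx̄) = -50.0568
Denominator Σ(Δx_t−Δx̄)² = 108.3689
r_1(Δx) = -50.0568 / 108.3689 = -0.462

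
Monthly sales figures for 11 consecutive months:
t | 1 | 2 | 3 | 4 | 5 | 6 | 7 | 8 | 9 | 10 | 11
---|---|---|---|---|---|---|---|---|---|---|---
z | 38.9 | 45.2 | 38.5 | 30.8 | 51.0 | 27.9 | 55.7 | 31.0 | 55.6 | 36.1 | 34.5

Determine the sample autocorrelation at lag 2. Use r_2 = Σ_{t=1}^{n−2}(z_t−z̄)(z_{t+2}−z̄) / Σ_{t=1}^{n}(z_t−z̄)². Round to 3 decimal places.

Mean z̄ = (38.9 + 45.2 + 38.5 + 30.8 + 51.0 + 27.9 + 55.7 + 31.0 + 55.6 + 36.1 + 34.5)/11 = 40.4727
Numerator Σ_{t=1}^{9}(z_t−z̄)(z_{t+2}−z̄) = 519.0394
Denominator Σ(z_t−z̄)² = 996.4018
r_2 = 519.0394 / 996.4018 = 0.521

0.521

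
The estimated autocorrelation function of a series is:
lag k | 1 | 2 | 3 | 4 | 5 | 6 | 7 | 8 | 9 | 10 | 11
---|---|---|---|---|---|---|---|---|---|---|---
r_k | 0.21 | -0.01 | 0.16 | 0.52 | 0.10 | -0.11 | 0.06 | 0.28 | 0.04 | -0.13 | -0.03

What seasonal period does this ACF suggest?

The largest autocorrelation is r_4 = 0.52, with a weaker echo at lag 8 (0.28); the remaining lags stay at or below 0.21.
The dominant spike at lag 4 indicates a seasonal period of 4.

4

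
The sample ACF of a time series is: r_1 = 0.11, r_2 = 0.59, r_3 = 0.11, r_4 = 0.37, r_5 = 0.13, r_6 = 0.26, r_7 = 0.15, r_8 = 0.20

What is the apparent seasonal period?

The largest autocorrelation is r_2 = 0.59, with weaker echoes at lags 4 (0.37), 6 (0.26) and 8 (0.20); the remaining lags stay at or below 0.15.
The dominant spike at lag 2 indicates a seasonal period of 2.

2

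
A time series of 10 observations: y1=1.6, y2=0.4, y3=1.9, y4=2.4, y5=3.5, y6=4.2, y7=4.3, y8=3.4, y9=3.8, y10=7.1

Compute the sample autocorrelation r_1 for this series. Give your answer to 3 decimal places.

0.428

Mean ȳ = (1.6 + 0.4 + 1.9 + 2.4 + 3.5 + 4.2 + 4.3 + 3.4 + 3.8 + 7.1)/10 = 3.2600
Numerator Σ_{t=1}^{9}(y_t−ȳ)(y_{t+1}−ȳ) = 13.0984
Denominator Σ(y_t−ȳ)² = 30.6040
r_1 = 13.0984 / 30.6040 = 0.428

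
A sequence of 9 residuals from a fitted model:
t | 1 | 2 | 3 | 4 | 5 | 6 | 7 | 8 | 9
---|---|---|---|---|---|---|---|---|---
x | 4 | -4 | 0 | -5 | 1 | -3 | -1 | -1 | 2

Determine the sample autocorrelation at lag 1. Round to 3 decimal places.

-0.484

Mean x̄ = (4 − 4 + 0 − 5 + 1 − 3 − 1 − 1 + 2)/9 = -0.7778
Numerator Σ_{t=1}^{8}(x_t−x̄)(x_{t+1}−x̄) = -32.7160
Denominator Σ(x_t−x̄)² = 67.5556
r_1 = -32.7160 / 67.5556 = -0.484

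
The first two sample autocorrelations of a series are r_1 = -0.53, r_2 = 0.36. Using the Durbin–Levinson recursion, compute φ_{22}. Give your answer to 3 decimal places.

0.110

φ_{22} = (r_2 − r_1²) / (1 − r_1²)
r_1² = (-0.53)² = 0.2809
Numerator = 0.36 − 0.2809 = 0.0791; denominator = 1 − 0.2809 = 0.7191
φ_{22} = 0.0791 / 0.7191 = 0.110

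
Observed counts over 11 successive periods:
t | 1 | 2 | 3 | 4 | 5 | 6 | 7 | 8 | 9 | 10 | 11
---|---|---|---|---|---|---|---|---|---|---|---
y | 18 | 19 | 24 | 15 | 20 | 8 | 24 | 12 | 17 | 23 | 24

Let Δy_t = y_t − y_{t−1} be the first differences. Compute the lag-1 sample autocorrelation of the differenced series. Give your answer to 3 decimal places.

First differences Δy: 1, 5, -9, 5, -12, 16, -12, 5, 6, 1
Mean of differences = 0.6000
Numerator Σ(Δy_t−Δȳ)(Δy_{t+1}−Δȳ) = -555.7600
Denominator Σ(Δy_t−Δȳ)² = 734.4000
r_1(Δy) = -555.7600 / 734.4000 = -0.757

-0.757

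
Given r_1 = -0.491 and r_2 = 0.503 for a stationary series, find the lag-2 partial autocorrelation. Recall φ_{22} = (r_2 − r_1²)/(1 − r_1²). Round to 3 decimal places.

φ_{22} = (r_2 − r_1²) / (1 − r_1²)
r_1² = (-0.491)² = 0.241081
Numerator = 0.503 − 0.2411 = 0.2619; denominator = 1 − 0.2411 = 0.7589
φ_{22} = 0.2619 / 0.7589 = 0.345

0.345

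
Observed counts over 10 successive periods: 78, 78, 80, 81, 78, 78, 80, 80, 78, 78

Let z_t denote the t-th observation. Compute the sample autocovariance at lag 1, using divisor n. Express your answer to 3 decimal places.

Mean z̄ = (78 + 78 + 80 + 81 + 78 + 78 + 80 + 80 + 78 + 78)/10 = 78.9000
Σ_{t=1}^{9}(z_t−z̄)(z_{t+1}−z̄) = 1.0900
γ_1 = 1.0900 / 10 = 0.109

0.109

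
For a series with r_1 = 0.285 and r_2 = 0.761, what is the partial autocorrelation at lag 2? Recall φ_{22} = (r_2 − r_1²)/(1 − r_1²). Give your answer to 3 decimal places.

0.740

φ_{22} = (r_2 − r_1²) / (1 − r_1²)
r_1² = (0.285)² = 0.081225
Numerator = 0.761 − 0.0812 = 0.6798; denominator = 1 − 0.0812 = 0.9188
φ_{22} = 0.6798 / 0.9188 = 0.740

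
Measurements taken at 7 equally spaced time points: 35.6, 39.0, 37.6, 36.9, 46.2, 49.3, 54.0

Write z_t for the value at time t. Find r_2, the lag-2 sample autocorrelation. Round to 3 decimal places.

Mean z̄ = (35.6 + 39.0 + 37.6 + 36.9 + 46.2 + 49.3 + 54.0)/7 = 42.6571
Σ(z_t−z̄)(z_{t+2}−z̄) = (35.6890) + (21.0547) + (-17.9167) + (-38.2439) + (40.1861) = 40.7692
Denominator Σ(z_t−z̄)² = 307.2371
r_2 = 40.7692 / 307.2371 = 0.133

0.133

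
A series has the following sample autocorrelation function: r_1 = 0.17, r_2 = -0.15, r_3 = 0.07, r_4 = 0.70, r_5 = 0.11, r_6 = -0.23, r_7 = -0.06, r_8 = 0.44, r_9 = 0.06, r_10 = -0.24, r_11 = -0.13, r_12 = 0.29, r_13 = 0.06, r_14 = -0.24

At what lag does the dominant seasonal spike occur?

The largest autocorrelation is r_4 = 0.70, with weaker echoes at lags 8 (0.44) and 12 (0.29); the remaining lags stay at or below 0.17.
The dominant spike at lag 4 indicates a seasonal period of 4.

4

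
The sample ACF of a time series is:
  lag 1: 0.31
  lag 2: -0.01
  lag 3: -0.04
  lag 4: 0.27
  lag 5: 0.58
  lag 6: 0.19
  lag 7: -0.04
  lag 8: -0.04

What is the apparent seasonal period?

The largest autocorrelation is r_5 = 0.58; the remaining lags stay at or below 0.31.
The dominant spike at lag 5 indicates a seasonal period of 5.

5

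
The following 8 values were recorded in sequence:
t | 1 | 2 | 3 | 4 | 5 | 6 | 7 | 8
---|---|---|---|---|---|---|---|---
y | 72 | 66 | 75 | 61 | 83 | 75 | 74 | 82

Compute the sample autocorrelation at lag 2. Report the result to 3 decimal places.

Mean ȳ = (72 + 66 + 75 + 61 + 83 + 75 + 74 + 82)/8 = 73.5000
Deviations from mean: -1.5000, -7.5000, 1.5000, -12.5000, 9.5000, 1.5000, 0.5000, 8.5000
Numerator Σ_{t=1}^{6}(y_t−ȳ)(y_{t+2}−ȳ) = 104.5000
Denominator Σ(y_t−ȳ)² = 382.0000
r_2 = 104.5000 / 382.0000 = 0.274

0.274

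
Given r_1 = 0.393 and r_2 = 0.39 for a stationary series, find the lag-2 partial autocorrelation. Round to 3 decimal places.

0.279

φ_{22} = (r_2 − r_1²) / (1 − r_1²)
r_1² = (0.393)² = 0.154449
Numerator = 0.39 − 0.1544 = 0.2356; denominator = 1 − 0.1544 = 0.8456
φ_{22} = 0.2356 / 0.8456 = 0.279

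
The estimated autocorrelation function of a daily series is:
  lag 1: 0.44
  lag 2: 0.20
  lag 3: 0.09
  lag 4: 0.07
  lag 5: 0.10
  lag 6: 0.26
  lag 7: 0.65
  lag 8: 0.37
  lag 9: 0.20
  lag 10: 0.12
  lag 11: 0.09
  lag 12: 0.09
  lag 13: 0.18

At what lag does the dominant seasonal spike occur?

7

The largest autocorrelation is r_7 = 0.65; the remaining lags stay at or below 0.44. The elevated value at lag 1 (0.44), dropping to 0.20 at lag 2, reflects decaying short-term dependence rather than seasonality.
The dominant spike at lag 7 indicates a seasonal period of 7.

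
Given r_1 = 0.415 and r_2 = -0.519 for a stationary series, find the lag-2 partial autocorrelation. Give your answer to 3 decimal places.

φ_{22} = (r_2 − r_1²) / (1 − r_1²)
r_1² = (0.415)² = 0.172225
Numerator = -0.519 − 0.1722 = -0.6912; denominator = 1 − 0.1722 = 0.8278
φ_{22} = -0.6912 / 0.8278 = -0.835

-0.835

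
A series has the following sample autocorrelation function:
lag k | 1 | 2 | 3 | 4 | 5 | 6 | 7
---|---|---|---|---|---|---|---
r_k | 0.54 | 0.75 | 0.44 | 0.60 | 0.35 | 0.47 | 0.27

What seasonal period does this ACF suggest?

2

The largest autocorrelation is r_2 = 0.75, with a weaker echo at lag 4 (0.60); the remaining lags stay at or below 0.54.
The dominant spike at lag 2 indicates a seasonal period of 2.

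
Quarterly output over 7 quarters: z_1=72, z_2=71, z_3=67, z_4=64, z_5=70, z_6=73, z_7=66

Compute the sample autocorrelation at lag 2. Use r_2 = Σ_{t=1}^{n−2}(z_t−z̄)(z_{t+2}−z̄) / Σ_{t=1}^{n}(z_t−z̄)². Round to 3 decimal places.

-0.603

Mean z̄ = (72 + 71 + 67 + 64 + 70 + 73 + 66)/7 = 69.0000
Numerator Σ_{t=1}^{5}(z_t−z̄)(z_{t+2}−z̄) = -41.0000
Denominator Σ(z_t−z̄)² = 68.0000
r_2 = -41.0000 / 68.0000 = -0.603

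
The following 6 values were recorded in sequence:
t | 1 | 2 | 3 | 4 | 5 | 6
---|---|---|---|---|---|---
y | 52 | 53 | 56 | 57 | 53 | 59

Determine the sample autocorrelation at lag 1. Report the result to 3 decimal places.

Mean ȳ = (52 + 53 + 56 + 57 + 53 + 59)/6 = 55.0000
Deviations from mean: -3.0000, -2.0000, 1.0000, 2.0000, -2.0000, 4.0000
Numerator Σ_{t=1}^{5}(y_t−ȳ)(y_{t+1}−ȳ) = -6.0000
Denominator Σ(y_t−ȳ)² = 38.0000
r_1 = -6.0000 / 38.0000 = -0.158

-0.158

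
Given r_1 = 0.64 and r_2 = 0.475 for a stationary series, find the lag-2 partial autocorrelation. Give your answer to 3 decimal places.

φ_{22} = (r_2 − r_1²) / (1 − r_1²)
r_1² = (0.64)² = 0.4096
Numerator = 0.475 − 0.4096 = 0.0654; denominator = 1 − 0.4096 = 0.5904
φ_{22} = 0.0654 / 0.5904 = 0.111

0.111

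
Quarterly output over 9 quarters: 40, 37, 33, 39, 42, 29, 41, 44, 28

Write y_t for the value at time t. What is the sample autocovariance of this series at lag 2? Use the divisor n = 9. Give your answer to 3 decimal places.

Mean ȳ = (40 + 37 + 33 + 39 + 42 + 29 + 41 + 44 + 28)/9 = 37.0000
Σ_{t=1}^{7}(y_t−ȳ)(y_{t+2}−ȳ) = -120.0000
γ_2 = -120.0000 / 9 = -13.333

-13.333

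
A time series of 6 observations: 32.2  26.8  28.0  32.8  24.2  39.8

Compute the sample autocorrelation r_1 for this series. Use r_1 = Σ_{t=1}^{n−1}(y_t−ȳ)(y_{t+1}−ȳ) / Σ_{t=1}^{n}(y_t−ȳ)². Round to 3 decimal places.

-0.483

Mean ȳ = (32.2 + 26.8 + 28.0 + 32.8 + 24.2 + 39.8)/6 = 30.6333
Deviations from mean: 1.5667, -3.8333, -2.6333, 2.1667, -6.4333, 9.1667
Σ(y_t−ȳ)(y_{t+1}−ȳ) = (-6.0056) + (10.0944) + (-5.7056) + (-13.9389) + (-58.9722) = -74.5278
Denominator Σ(y_t−ȳ)² = 154.1933
r_1 = -74.5278 / 154.1933 = -0.483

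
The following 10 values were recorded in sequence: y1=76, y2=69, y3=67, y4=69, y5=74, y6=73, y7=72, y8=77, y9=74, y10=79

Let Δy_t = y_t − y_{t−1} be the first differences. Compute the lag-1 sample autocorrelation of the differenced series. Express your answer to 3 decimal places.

-0.146

First differences Δy: -7, -2, 2, 5, -1, -1, 5, -3, 5
Mean of differences = 0.3333
Numerator Σ(Δy_t−Δȳ)(Δy_{t+1}−Δȳ) = -20.7778
Denominator Σ(Δy_t−Δȳ)² = 142.0000
r_1(Δy) = -20.7778 / 142.0000 = -0.146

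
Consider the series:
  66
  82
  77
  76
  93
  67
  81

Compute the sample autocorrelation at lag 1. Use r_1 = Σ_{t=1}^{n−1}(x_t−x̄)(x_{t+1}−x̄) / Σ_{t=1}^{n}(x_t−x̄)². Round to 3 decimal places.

Mean x̄ = (66 + 82 + 77 + 76 + 93 + 67 + 81)/7 = 77.4286
Deviations from mean: -11.4286, 4.5714, -0.4286, -1.4286, 15.5714, -10.4286, 3.5714
Σ(x_t−x̄)(x_{t+1}−x̄) = (-52.2449) + (-1.9592) + (0.6122) + (-22.2449) + (-162.3878) + (-37.2449) = -275.4694
Denominator Σ(x_t−x̄)² = 517.7143
r_1 = -275.4694 / 517.7143 = -0.532

-0.532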